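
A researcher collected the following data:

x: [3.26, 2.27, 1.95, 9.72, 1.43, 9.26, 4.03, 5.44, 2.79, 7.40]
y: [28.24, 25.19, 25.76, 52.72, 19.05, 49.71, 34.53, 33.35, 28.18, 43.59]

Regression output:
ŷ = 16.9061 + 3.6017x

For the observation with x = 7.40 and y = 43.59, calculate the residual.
Residual = 0.0313

The residual is the difference between the actual value and the predicted value:

Residual = y - ŷ

Step 1: Calculate predicted value
ŷ = 16.9061 + 3.6017 × 7.40
ŷ = 43.5587

Step 2: Calculate residual
Residual = 43.59 - 43.5587
Residual = 0.0313

Interpretation: the model underestimates the actual value by 0.0313 at this point (positive residual → observation lies above the fitted line).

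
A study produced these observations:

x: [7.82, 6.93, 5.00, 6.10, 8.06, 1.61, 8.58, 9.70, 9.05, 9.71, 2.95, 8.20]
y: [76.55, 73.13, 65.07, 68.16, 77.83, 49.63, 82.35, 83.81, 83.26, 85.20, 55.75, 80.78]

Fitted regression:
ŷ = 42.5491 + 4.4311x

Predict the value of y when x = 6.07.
ŷ = 69.4459

Plug x = 6.07 into the fitted line:

ŷ = 42.5491 + 4.4311 × 6.07
ŷ = 42.5491 + 26.8968
ŷ = 69.4459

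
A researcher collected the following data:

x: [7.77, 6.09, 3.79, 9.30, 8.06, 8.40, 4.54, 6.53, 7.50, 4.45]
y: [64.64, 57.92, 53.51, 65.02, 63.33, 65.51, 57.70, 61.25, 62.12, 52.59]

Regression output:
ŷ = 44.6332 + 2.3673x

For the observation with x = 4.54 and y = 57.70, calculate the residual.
Residual = 2.3193

The residual is the difference between the actual value and the predicted value:

Residual = y - ŷ

Step 1: Calculate predicted value
ŷ = 44.6332 + 2.3673 × 4.54
ŷ = 55.3807

Step 2: Calculate residual
Residual = 57.70 - 55.3807
Residual = 2.3193

The residual is positive, so the observed y = 57.70 sits above the regression line (the line underestimates it by 2.3193).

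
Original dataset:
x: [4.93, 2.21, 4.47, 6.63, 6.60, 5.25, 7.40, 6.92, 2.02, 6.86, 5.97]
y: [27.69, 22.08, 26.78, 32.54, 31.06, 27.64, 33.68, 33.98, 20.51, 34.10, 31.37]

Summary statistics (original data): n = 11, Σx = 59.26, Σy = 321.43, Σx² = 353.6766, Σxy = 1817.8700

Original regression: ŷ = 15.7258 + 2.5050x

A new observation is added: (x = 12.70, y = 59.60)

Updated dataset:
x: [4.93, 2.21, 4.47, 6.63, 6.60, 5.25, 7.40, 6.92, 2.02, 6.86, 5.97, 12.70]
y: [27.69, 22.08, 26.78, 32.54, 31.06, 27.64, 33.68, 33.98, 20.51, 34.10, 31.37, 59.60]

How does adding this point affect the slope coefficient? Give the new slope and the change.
Adding the point moves β₁ from 2.5050 to 3.4738, i.e. it increases by 0.9688 (+38.7%).

x = 12.70 lies well outside the original x-range [2.02, 7.40] (x̄ ≈ 5.39), so this observation has high leverage and can move the slope substantially.

Step 1: Update the sums with the new point (n goes from 11 to 12)
Σx  = 59.26 + 12.70 = 71.96
Σy  = 321.43 + 59.60 = 381.03
Σx² = 353.6766 + 12.70² = 353.6766 + 161.2900 = 514.9666
Σxy = 1817.8700 + 12.70×59.60 = 1817.8700 + 756.9200 = 2574.7900

Step 2: Recompute the slope with b₁ = (nΣxy − ΣxΣy) / (nΣx² − (Σx)²)
Numerator   = 12×2574.7900 − 71.96×381.03 = 30897.4800 − 27418.9188 = 3478.5612
Denominator = 12×514.9666 − 71.96² = 6179.5992 − 5178.2416 = 1001.3576
b₁(new) = 3478.5612 / 1001.3576 = 3.4738

(Same formula on the original sums: (11×1817.8700 − 59.26×321.43) / (11×353.6766 − 59.26²) = 948.6282 / 378.6950 = 2.5050, matching the given fit.)

Step 3: Change in slope
Δβ₁ = 3.4738 − 2.5050 = +0.9688
Relative change = +0.9688 / 2.5050 × 100% = +38.7%
→ the slope increases when the point is added.

A high-leverage point only changes the slope if it is off the original line; here y = 59.60 is above the original trend, so the slope increases.
In practice: check such a point for data-entry or measurement error; refit with and without it and report both if conclusions differ.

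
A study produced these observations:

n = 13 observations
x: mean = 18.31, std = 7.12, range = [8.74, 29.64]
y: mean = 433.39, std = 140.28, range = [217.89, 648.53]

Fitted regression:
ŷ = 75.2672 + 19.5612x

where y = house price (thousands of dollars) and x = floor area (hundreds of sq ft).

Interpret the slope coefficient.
On average, house price is about 19.5612 thousand dollars higher for every extra hundred sq ft of floor area.

The slope coefficient β₁ = 19.5612 represents the marginal effect of floor area on house price.

Interpretation:
- Floor area up by 1 hundred sq ft → predicted house price increases by 19.5612 thousand dollars
- The effect is assumed constant over the observed range of x (linearity)
- The slope describes association in these data, not necessarily a causal effect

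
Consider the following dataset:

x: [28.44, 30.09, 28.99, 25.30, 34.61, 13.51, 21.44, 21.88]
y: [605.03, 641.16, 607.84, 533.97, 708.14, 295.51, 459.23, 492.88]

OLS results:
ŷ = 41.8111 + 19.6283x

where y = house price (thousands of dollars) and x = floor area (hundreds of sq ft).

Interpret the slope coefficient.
For each additional hundred sq ft of floor area, predicted house price increases by approximately 19.6283 thousand dollars.

The slope coefficient β₁ = 19.6283 represents the marginal effect of floor area on house price.

Interpretation:
- Floor area up by 1 hundred sq ft → predicted house price increases by 19.6283 thousand dollars
- This is a linear approximation: the same per-unit change is assumed across the whole observed x range

(β₀ = 41.8111 is the fitted value at x = 0 and is not part of the slope interpretation.)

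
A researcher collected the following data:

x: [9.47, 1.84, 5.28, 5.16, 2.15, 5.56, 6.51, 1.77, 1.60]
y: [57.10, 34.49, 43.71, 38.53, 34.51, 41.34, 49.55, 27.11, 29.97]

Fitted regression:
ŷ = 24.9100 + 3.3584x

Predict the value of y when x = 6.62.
ŷ = 47.1426

x = 6.62 lies inside the observed range [1.60, 9.47], so the fitted equation applies directly:

ŷ = 24.9100 + 3.3584 × 6.62
ŷ = 24.9100 + 22.2326
ŷ = 47.1426

This is a point prediction; actual observations scatter around it by roughly the residual standard deviation.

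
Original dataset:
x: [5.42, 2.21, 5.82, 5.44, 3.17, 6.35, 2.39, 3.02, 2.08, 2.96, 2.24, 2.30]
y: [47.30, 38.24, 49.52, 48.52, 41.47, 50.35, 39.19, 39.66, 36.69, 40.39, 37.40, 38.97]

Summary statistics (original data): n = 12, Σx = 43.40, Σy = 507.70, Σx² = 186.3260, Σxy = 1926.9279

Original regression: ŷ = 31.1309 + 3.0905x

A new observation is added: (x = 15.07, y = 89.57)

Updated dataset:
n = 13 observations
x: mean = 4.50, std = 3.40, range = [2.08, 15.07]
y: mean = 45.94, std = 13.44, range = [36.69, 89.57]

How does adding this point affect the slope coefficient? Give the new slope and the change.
The slope changes from 3.0905 to 3.9243 (change of +0.8338, or +27.0%).

x = 15.07 lies well outside the original x-range [2.08, 6.35] (x̄ ≈ 3.62), so this observation has high leverage and can move the slope substantially.

Step 1: Update the sums with the new point (n goes from 12 to 13)
Σx  = 43.40 + 15.07 = 58.47
Σy  = 507.70 + 89.57 = 597.27
Σx² = 186.3260 + 15.07² = 186.3260 + 227.1049 = 413.4309
Σxy = 1926.9279 + 15.07×89.57 = 1926.9279 + 1349.8199 = 3276.7478

Step 2: Recompute the slope with b₁ = (nΣxy − ΣxΣy) / (nΣx² − (Σx)²)
Numerator   = 13×3276.7478 − 58.47×597.27 = 42597.7214 − 34922.3769 = 7675.3445
Denominator = 13×413.4309 − 58.47² = 5374.6017 − 3418.7409 = 1955.8608
b₁(new) = 7675.3445 / 1955.8608 = 3.9243

(Same formula on the original sums: (12×1926.9279 − 43.40×507.70) / (12×186.3260 − 43.40²) = 1088.9548 / 352.3520 = 3.0905, matching the given fit.)

Step 3: Change in slope
Δβ₁ = 3.9243 − 3.0905 = +0.8338
Relative change = +0.8338 / 3.0905 × 100% = +27.0%
→ the slope increases when the point is added.

Because the point sits above the extension of the original line at a high-leverage x, it tilts the fit up.
In practice: refit with and without it and report both if conclusions differ; check such a point for data-entry or measurement error.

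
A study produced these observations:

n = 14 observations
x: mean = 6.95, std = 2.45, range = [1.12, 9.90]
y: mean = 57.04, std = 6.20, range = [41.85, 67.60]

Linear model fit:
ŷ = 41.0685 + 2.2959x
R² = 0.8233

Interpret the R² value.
The model explains 82.33% of the variance in y (R² = 0.8233), leaving 17.67% unexplained; the fit is strong.

R² = 1 − SS_res/SS_tot compares the residual scatter to the total scatter of y about its mean.

Here R² = 0.8233:
- Explained: 82.33% of the variation in y
- Unexplained (residual): 100% − 82.33% = 17.67%
- Rule of thumb (below 0.3 weak; 0.3 to below 0.7 moderate; 0.7 and above strong) → strong

Note: R² says nothing about causation, and a high R² does not by itself mean the linear form is appropriate — check the residuals.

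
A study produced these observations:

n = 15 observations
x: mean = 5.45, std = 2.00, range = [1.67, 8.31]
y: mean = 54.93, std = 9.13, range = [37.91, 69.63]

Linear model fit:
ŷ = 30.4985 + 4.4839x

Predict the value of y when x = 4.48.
ŷ = 50.5864

Plug x = 4.48 into the fitted line:

ŷ = 30.4985 + 4.4839 × 4.48
ŷ = 30.4985 + 20.0879
ŷ = 50.5864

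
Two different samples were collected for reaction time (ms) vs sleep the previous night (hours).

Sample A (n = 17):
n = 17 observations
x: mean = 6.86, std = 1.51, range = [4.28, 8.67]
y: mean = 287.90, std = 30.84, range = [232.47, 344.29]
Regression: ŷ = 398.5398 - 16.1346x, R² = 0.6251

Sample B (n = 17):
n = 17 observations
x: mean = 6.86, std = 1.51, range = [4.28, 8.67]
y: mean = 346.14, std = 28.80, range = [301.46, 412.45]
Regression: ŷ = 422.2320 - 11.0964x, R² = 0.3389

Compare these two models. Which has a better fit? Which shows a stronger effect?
Model A has the better fit (R² = 0.6251 vs 0.3389). Model A shows the stronger effect (|β₁| = 16.1346 vs 11.0964).

Model Comparison:

Which explains more variance? (R²)
- Model A: R² = 0.6251 → 62.51% of variance in reaction time explained
- Model B: R² = 0.3389 → 33.89% of variance in reaction time explained
- 0.6251 > 0.3389 → Model A has the better fit

Strength of effect — compare |β₁|:
- Model A: β₁ = -16.1346 → predicted reaction time falls 16.1346 ms per additional hour of sleep
- Model B: β₁ = -11.0964 → predicted reaction time falls 11.0964 ms per additional hour of sleep
- |-16.1346| > |-11.0964| → Model A shows the stronger marginal effect

Note: The two samples could reflect different populations, time periods, or measurement quality.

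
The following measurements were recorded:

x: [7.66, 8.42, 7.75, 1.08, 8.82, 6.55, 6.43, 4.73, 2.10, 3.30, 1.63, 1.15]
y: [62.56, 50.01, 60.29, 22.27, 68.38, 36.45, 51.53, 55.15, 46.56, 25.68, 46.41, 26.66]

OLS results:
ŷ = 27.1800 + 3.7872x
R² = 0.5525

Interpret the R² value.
R² = 0.5525 means 55.25% of the variation in y is explained by the linear relationship with x. This indicates a moderate fit.

The coefficient of determination R² is the fraction of the total variation in y that the fitted line accounts for.

Here R² = 0.5525:
- Explained: 55.25% of the variation in y
- Unexplained (residual): 100% − 55.25% = 44.75%
- Rule of thumb (below 0.3 weak; 0.3 to below 0.7 moderate; 0.7 and above strong) → moderate

Note: R² never decreases when predictors are added, so it should not be used alone to compare models of different size.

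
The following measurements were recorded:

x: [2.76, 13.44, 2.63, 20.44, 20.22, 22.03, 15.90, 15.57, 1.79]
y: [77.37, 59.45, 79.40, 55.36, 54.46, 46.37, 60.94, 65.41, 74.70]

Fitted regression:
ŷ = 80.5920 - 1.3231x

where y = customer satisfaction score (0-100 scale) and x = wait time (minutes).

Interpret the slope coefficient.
For each additional minute of wait time, predicted satisfaction score decreases by approximately 1.3231 points.

β₁ = -1.3231 is the change in predicted satisfaction score (points) per additional minute of wait time.

Interpretation:
- Wait time up by 1 minute → predicted satisfaction score decreases by 1.3231 points
- This is a linear approximation: the same per-unit change is assumed across the whole observed x range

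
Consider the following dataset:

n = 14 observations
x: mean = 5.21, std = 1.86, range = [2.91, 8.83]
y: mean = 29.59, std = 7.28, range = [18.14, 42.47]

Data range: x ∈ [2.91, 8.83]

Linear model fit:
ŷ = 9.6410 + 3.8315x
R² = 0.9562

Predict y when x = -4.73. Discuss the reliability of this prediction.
ŷ = -8.4820, but this is extrapolation (below the data range [2.91, 8.83]) and may be unreliable.

Prediction calculation:
ŷ = 9.6410 + 3.8315 × (-4.73)
ŷ = -8.4820

Reliability:
- Data range: x ∈ [2.91, 8.83]
- Prediction point: x = -4.73 is 7.64 units below the observed range → this is EXTRAPOLATION, not interpolation

Why that matters here:
- There are no observations near this x to validate the fitted line there
- R² describes fit only over the sampled x values; it says nothing about behaviour beyond them

A defensible statement: 'if the linear trend continued to x = -4.73, y would be about -8.4820' — the premise is untested.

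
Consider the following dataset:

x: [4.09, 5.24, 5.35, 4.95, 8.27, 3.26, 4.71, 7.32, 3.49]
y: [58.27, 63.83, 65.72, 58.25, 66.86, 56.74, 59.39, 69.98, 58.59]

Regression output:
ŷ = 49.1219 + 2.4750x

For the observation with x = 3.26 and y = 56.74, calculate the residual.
Residual = -0.4504

The residual is the difference between the actual value and the predicted value:

Residual = y - ŷ

Step 1: Calculate predicted value
ŷ = 49.1219 + 2.4750 × 3.26
ŷ = 57.1904

Step 2: Calculate residual
Residual = 56.74 - 57.1904
Residual = -0.4504

The residual is negative, so the observed y = 56.74 sits below the regression line (the line overestimates it by 0.4504).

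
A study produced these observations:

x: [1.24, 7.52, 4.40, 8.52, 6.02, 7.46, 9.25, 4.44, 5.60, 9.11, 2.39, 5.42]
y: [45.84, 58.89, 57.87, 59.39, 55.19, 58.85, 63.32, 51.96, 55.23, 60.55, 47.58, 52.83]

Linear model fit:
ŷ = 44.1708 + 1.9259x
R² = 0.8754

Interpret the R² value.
The model explains 87.54% of the variance in y (R² = 0.8754), leaving 12.46% unexplained; the fit is strong.

The coefficient of determination R² is the fraction of the total variation in y that the fitted line accounts for.

Here R² = 0.8754:
- Explained: 87.54% of the variation in y
- Unexplained (residual): 100% − 87.54% = 12.46%
- Rule of thumb (below 0.3 weak; 0.3 to below 0.7 moderate; 0.7 and above strong) → strong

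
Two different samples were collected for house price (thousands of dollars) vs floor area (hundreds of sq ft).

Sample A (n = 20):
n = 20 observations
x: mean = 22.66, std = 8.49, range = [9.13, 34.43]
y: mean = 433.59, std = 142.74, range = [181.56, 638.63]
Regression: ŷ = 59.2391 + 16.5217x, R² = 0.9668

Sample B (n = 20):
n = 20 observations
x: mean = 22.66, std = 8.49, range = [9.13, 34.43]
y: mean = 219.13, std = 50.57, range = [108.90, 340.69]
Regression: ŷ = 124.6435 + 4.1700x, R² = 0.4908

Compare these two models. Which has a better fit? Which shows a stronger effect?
Model A has the better fit (R² = 0.9668 vs 0.4908). Model A shows the stronger effect (|β₁| = 16.5217 vs 4.1700).

Model Comparison:

Fit — compare R²:
- Model A: R² = 0.9668 → 96.68% of variance in house price explained
- Model B: R² = 0.4908 → 49.08% of variance in house price explained
- 0.9668 > 0.4908 → Model A has the better fit

Effect size (slope magnitude):
- Model A: β₁ = 16.5217 → predicted house price rises 16.5217 thousand dollars per additional hundred sq ft of floor area
- Model B: β₁ = 4.1700 → predicted house price rises 4.1700 thousand dollars per additional hundred sq ft of floor area
- |16.5217| > |4.1700| → Model A shows the stronger marginal effect

Notes:
- A steeper slope doesn't make a better model if the scatter around the line is large.
- A better fit (higher R²) doesn't necessarily mean a more important relationship.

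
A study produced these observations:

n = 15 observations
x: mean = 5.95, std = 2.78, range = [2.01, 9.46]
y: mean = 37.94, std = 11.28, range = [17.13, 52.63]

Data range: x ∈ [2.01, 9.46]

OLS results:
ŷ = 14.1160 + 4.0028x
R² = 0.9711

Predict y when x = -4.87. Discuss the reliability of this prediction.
ŷ = -5.3776 (extrapolation — x = -4.87 lies outside [2.01, 9.46], so reliability is low).

Prediction calculation:
ŷ = 14.1160 + 4.0028 × (-4.87)
ŷ = -5.3776

Reliability:
- Data range: x ∈ [2.01, 9.46]
- Prediction point: x = -4.87 is 6.88 units below the observed range → this is EXTRAPOLATION, not interpolation

Why that matters here:
- Real relationships often flatten, saturate, or turn nonlinear at extremes
- The standard error of prediction grows with (x − x̄)², and x = -4.87 is far from x̄ = 5.95
- The linear relationship may not hold outside the observed range

The R² = 0.9711 only validates the fit within [2.01, 9.46]; treat ŷ = -5.3776 with caution.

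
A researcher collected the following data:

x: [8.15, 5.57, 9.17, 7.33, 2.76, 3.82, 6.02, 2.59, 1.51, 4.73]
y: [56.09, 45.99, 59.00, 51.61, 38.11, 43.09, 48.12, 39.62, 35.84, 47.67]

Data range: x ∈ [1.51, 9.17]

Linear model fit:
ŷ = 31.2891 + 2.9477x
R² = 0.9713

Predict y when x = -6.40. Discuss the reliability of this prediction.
The equation gives ŷ = 12.4238; however x = -6.40 is 7.91 units below the observed range, so this extrapolated value should not be trusted.

Prediction calculation:
ŷ = 31.2891 + 2.9477 × (-6.40)
ŷ = 12.4238

Reliability:
- Data range: x ∈ [1.51, 9.17]
- Prediction point: x = -6.40 is 7.91 units below the observed range → this is EXTRAPOLATION, not interpolation

Why that matters here:
- Real relationships often flatten, saturate, or turn nonlinear at extremes
- R² describes fit only over the sampled x values; it says nothing about behaviour beyond them
- The standard error of prediction grows with (x − x̄)², and x = -6.40 is far from x̄ = 5.16

Report the number if required, but flag clearly that it is an extrapolation.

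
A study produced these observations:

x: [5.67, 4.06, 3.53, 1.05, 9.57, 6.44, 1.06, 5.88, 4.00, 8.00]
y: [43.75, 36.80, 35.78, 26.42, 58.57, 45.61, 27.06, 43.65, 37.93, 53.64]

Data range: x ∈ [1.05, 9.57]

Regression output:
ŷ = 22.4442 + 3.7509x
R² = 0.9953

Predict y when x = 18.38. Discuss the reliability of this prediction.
The equation gives ŷ = 91.3857; however x = 18.38 is 8.81 units above the observed range, so this extrapolated value should not be trusted.

Prediction calculation:
ŷ = 22.4442 + 3.7509 × 18.38
ŷ = 91.3857

Reliability:
- Data range: x ∈ [1.05, 9.57]
- Prediction point: x = 18.38 is 8.81 units above the observed range → this is EXTRAPOLATION, not interpolation

Why that matters here:
- There are no observations near this x to validate the fitted line there
- The standard error of prediction grows with (x − x̄)², and x = 18.38 is far from x̄ = 4.93

The R² = 0.9953 only validates the fit within [1.05, 9.57]; treat ŷ = 91.3857 with caution.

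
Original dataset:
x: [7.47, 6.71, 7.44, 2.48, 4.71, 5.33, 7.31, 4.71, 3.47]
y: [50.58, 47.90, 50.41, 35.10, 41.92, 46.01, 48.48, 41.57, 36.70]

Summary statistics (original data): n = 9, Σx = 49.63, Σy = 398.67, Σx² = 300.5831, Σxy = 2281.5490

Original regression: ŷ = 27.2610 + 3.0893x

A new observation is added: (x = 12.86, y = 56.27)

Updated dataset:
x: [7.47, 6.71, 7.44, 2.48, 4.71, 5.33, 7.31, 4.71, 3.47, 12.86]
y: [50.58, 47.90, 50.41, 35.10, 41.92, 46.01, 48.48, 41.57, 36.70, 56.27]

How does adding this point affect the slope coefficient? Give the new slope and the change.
Adding the point moves β₁ from 3.0893 to 2.1502, i.e. it decreases by 0.9391 (-30.4%).

x = 12.86 lies well outside the original x-range [2.48, 7.47] (x̄ ≈ 5.51), so this observation has high leverage and can move the slope substantially.

Step 1: Update the sums with the new point (n goes from 9 to 10)
Σx  = 49.63 + 12.86 = 62.49
Σy  = 398.67 + 56.27 = 454.94
Σx² = 300.5831 + 12.86² = 300.5831 + 165.3796 = 465.9627
Σxy = 2281.5490 + 12.86×56.27 = 2281.5490 + 723.6322 = 3005.1812

Step 2: Recompute the slope with b₁ = (nΣxy − ΣxΣy) / (nΣx² − (Σx)²)
Numerator   = 10×3005.1812 − 62.49×454.94 = 30051.8120 − 28429.2006 = 1622.6114
Denominator = 10×465.9627 − 62.49² = 4659.6270 − 3905.0001 = 754.6269
b₁(new) = 1622.6114 / 754.6269 = 2.1502

(Same formula on the original sums: (9×2281.5490 − 49.63×398.67) / (9×300.5831 − 49.63²) = 747.9489 / 242.1110 = 3.0893, matching the given fit.)

Step 3: Change in slope
Δβ₁ = 2.1502 − 3.0893 = -0.9391
Relative change = -0.9391 / 3.0893 × 100% = -30.4%
→ the slope decreases when the point is added.

Because the point sits below the extension of the original line at a high-leverage x, it tilts the fit down.
In practice: investigate whether it comes from the same population as the rest of the sample; check such a point for data-entry or measurement error.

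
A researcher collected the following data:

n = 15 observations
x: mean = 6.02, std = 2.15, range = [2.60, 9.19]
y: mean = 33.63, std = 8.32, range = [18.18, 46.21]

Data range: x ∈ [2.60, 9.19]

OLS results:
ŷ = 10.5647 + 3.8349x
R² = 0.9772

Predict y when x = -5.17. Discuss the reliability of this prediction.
The equation gives ŷ = -9.2617; however x = -5.17 is 7.77 units below the observed range, so this extrapolated value should not be trusted.

Prediction calculation:
ŷ = 10.5647 + 3.8349 × (-5.17)
ŷ = -9.2617

Reliability:
- Data range: x ∈ [2.60, 9.19]
- Prediction point: x = -5.17 is 7.77 units below the observed range → this is EXTRAPOLATION, not interpolation

Why that matters here:
- Real relationships often flatten, saturate, or turn nonlinear at extremes
- The standard error of prediction grows with (x − x̄)², and x = -5.17 is far from x̄ = 6.02

The R² = 0.9772 only validates the fit within [2.60, 9.19]; treat ŷ = -9.2617 with caution.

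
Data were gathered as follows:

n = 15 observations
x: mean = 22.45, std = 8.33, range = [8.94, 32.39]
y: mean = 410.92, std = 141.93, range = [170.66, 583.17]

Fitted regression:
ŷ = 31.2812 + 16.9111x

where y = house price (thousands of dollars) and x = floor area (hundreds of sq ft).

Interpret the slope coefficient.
An increase of one hundred sq ft in floor area is associated with a 16.9111 thousand dollars increase in predicted house price.

The slope β₁ = 16.9111 gives the rate at which the fitted house price changes with floor area.

Interpretation:
- Floor area up by 1 hundred sq ft → predicted house price increases by 16.9111 thousand dollars
- This is a linear approximation: the same per-unit change is assumed across the whole observed x range

The intercept β₀ = 31.2812 is the predicted house price when floor area = 0; since the smallest observed x is 8.94, this is an extrapolation and mainly anchors the line.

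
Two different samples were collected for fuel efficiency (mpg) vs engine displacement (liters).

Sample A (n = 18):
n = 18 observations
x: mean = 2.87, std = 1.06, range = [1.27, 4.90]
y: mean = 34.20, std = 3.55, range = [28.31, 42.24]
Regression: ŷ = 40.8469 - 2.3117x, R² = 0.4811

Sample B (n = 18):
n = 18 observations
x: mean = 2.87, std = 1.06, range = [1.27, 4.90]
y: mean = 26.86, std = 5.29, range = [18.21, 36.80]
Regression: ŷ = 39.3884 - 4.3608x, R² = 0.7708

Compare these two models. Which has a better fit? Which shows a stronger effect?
Model B has the better fit (R² = 0.7708 vs 0.4811). Model B shows the stronger effect (|β₁| = 4.3608 vs 2.3117).

Model Comparison:

Goodness of fit (R²):
- Model A: R² = 0.4811 → 48.11% of variance in fuel efficiency explained
- Model B: R² = 0.7708 → 77.08% of variance in fuel efficiency explained
- 0.7708 > 0.4811 → Model B has the better fit

Which has the larger per-liter effect? (|β₁|)
- Model A: β₁ = -2.3117 → predicted fuel efficiency falls 2.3117 mpg per additional liter of engine displacement
- Model B: β₁ = -4.3608 → predicted fuel efficiency falls 4.3608 mpg per additional liter of engine displacement
- |-2.3117| < |-4.3608| → Model B shows the stronger marginal effect

Notes:
- R² measures how tightly points cluster around the line; β₁ measures how steep the line is — they answer different questions.
- The two samples could reflect different populations, time periods, or measurement quality.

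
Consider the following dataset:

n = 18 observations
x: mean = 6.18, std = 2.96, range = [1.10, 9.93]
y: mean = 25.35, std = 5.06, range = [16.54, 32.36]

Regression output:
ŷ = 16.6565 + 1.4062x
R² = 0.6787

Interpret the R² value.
The model explains 67.87% of the variance in y (R² = 0.6787), leaving 32.13% unexplained; the fit is moderate.

R² (coefficient of determination) measures the proportion of variance in y explained by the regression model.

Here R² = 0.6787:
- Explained: 67.87% of the variation in y
- Unexplained (residual): 100% − 67.87% = 32.13%
- Rule of thumb (below 0.3 weak; 0.3 to below 0.7 moderate; 0.7 and above strong) → moderate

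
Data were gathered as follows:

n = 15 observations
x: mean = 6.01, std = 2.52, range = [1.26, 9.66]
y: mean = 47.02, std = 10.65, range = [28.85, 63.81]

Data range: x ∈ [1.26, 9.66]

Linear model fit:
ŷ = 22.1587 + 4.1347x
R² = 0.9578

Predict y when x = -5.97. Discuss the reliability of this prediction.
ŷ = -2.5255, but this is extrapolation (below the data range [1.26, 9.66]) and may be unreliable.

Prediction calculation:
ŷ = 22.1587 + 4.1347 × (-5.97)
ŷ = -2.5255

Reliability:
- Data range: x ∈ [1.26, 9.66]
- Prediction point: x = -5.97 is 7.23 units below the observed range → this is EXTRAPOLATION, not interpolation

Why that matters here:
- The standard error of prediction grows with (x − x̄)², and x = -5.97 is far from x̄ = 6.01
- R² describes fit only over the sampled x values; it says nothing about behaviour beyond them

Report the number if required, but flag clearly that it is an extrapolation.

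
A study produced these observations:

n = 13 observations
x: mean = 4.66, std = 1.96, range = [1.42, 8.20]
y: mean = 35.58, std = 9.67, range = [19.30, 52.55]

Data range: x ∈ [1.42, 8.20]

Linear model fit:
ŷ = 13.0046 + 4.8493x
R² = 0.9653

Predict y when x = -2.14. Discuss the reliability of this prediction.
The equation gives ŷ = 2.6271; however x = -2.14 is 3.56 units below the observed range, so this extrapolated value should not be trusted.

Prediction calculation:
ŷ = 13.0046 + 4.8493 × (-2.14)
ŷ = 2.6271

Reliability:
- Data range: x ∈ [1.42, 8.20]
- Prediction point: x = -2.14 is 3.56 units below the observed range → this is EXTRAPOLATION, not interpolation

Why that matters here:
- There are no observations near this x to validate the fitted line there
- The linear relationship may not hold outside the observed range
- R² describes fit only over the sampled x values; it says nothing about behaviour beyond them

Report the number if required, but flag clearly that it is an extrapolation.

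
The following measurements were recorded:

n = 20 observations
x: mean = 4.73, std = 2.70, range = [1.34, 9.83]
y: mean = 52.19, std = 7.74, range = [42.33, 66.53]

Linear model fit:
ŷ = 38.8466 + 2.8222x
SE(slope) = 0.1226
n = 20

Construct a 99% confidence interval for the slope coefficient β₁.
The 99% CI for β₁ is (2.4693, 3.1751)

Confidence interval for the slope:

The 99% CI for β₁ is: β̂₁ ± t*(α/2, n-2) × SE(β̂₁)

Step 1: Find critical t-value
- Confidence level = 0.99
- Degrees of freedom = n - 2 = 20 - 2 = 18
- t*(α/2, 18) = 2.8784

Step 2: Calculate margin of error
Margin = 2.8784 × 0.1226 = 0.3529

Step 3: Construct interval
CI = 2.8222 ± 0.3529
CI = (2.4693, 3.1751)

Interpretation: We are 99% confident that the true slope β₁ lies between 2.4693 and 3.1751.
Both endpoints are positive, so the data support a genuinely positive slope at this confidence level.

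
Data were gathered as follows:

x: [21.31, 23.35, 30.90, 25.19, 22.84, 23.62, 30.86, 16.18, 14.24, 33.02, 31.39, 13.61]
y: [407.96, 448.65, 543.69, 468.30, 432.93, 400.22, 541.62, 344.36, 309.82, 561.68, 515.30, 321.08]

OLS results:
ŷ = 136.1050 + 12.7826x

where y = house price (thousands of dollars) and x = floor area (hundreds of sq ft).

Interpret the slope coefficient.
An increase of one hundred sq ft in floor area is associated with a 12.7826 thousand dollars increase in predicted house price.

The slope β₁ = 12.7826 gives the rate at which the fitted house price changes with floor area.

Interpretation:
- Floor area up by 1 hundred sq ft → predicted house price increases by 12.7826 thousand dollars
- The effect is assumed constant over the observed range of x (linearity)
- The sign (+) gives the direction; the magnitude 12.7826 gives the size of the effect per hundred sq ft

The intercept β₀ = 136.1050 is the predicted house price when floor area = 0; since the smallest observed x is 13.61, this is an extrapolation and mainly anchors the line.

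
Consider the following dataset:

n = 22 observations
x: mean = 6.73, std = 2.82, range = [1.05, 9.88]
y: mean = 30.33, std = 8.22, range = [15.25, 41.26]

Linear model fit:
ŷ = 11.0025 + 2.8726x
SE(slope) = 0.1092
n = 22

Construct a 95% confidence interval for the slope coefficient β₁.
The 95% CI for β₁ is (2.6448, 3.1004)

Confidence interval for the slope:

The 95% CI for β₁ is: β̂₁ ± t*(α/2, n-2) × SE(β̂₁)

Step 1: Find critical t-value
- Confidence level = 0.95
- Degrees of freedom = n - 2 = 22 - 2 = 20
- t*(α/2, 20) = 2.0860

Step 2: Calculate margin of error
Margin = 2.0860 × 0.1092 = 0.2278

Step 3: Construct interval
CI = 2.8726 ± 0.2278
CI = (2.6448, 3.1004)

Interpretation: each one-unit increase in x is associated with a change in mean y of between 2.6448 and 3.1004, with 95% confidence.
The interval does not include 0, suggesting a significant linear relationship.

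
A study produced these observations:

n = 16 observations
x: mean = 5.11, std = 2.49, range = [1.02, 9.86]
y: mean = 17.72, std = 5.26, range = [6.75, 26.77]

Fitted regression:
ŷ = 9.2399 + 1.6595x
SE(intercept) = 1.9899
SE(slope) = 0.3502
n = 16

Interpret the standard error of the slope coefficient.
SE(β̂₁) = 0.3502 is the estimated standard deviation of the slope estimate across repeated samples; relative to β̂₁ = 1.6595 that is 21.1%, a moderately precise estimate.

What SE measures:
- The standard error quantifies the sampling variability of the coefficient estimate
- It is the estimated standard deviation of β̂₁ across hypothetical repeated samples of the same size
- Smaller SE → more precise estimate

Relative precision:
- SE / |β̂₁| = 0.3502 / 1.6595 = 21.1%
- Rule of thumb (under 20%: precise; 20% to under 50%: moderately precise; 50% or more: imprecise) → moderately precise

Link to interval estimation: a confidence interval for β₁ is β̂₁ ± t* × 0.3502, so SE sets the half-width per unit of t*.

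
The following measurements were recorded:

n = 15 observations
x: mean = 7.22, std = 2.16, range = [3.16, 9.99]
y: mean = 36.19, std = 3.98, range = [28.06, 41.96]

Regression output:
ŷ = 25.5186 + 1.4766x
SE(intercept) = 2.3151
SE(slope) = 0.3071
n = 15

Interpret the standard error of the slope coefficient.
The slope 1.4766 is pinned down to within about ±0.3071 (one SE) by these data — relative uncertainty 20.8%, i.e. moderately precise.

SE(β̂₁) = 0.3071 says: if we drew many samples of n = 15 from the same population and refit each time, the fitted slopes would scatter with a standard deviation of roughly 0.3071 around the true β₁.

Relative precision:
- SE / |β̂₁| = 0.3071 / 1.4766 = 20.8%
- Rule of thumb (under 20%: precise; 20% to under 50%: moderately precise; 50% or more: imprecise) → moderately precise

Link to the t-test: t = β̂₁ / SE(β̂₁) = 1.4766 / 0.3071 = 4.8082, the statistic for H₀: β₁ = 0.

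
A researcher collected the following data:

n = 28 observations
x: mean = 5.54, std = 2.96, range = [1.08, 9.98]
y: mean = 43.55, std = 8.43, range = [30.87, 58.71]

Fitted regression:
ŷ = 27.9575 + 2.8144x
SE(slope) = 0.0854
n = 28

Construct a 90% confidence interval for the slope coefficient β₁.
The 90% CI for β₁ is (2.6687, 2.9601)

Confidence interval for the slope:

The 90% CI for β₁ is: β̂₁ ± t*(α/2, n-2) × SE(β̂₁)

Step 1: Find critical t-value
- Confidence level = 0.9
- Degrees of freedom = n - 2 = 28 - 2 = 26
- t*(α/2, 26) = 1.7056

Step 2: Calculate margin of error
Margin = 1.7056 × 0.0854 = 0.1457

Step 3: Construct interval
CI = 2.8144 ± 0.1457
CI = (2.6687, 2.9601)

Interpretation: We are 90% confident that the true slope β₁ lies between 2.6687 and 2.9601.
Since 0 is outside the interval, a two-sided test at α = 0.10 would reject H₀: β₁ = 0.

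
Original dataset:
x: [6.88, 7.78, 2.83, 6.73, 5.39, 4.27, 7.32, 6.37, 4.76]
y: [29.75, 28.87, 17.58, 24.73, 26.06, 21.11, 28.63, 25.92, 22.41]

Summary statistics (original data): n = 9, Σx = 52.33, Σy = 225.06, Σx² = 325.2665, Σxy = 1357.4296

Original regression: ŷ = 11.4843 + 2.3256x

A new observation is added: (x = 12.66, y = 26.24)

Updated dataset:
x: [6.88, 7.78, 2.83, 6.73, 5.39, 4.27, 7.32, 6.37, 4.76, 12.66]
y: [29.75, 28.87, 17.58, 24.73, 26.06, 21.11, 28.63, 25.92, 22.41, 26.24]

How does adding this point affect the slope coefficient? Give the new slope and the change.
Adding the point moves β₁ from 2.3256 to 0.8933, i.e. it decreases by 1.4323 (-61.6%).

x = 12.66 lies well outside the original x-range [2.83, 7.78] (x̄ ≈ 5.81), so this observation has high leverage and can move the slope substantially.

Step 1: Update the sums with the new point (n goes from 9 to 10)
Σx  = 52.33 + 12.66 = 64.99
Σy  = 225.06 + 26.24 = 251.30
Σx² = 325.2665 + 12.66² = 325.2665 + 160.2756 = 485.5421
Σxy = 1357.4296 + 12.66×26.24 = 1357.4296 + 332.1984 = 1689.6280

Step 2: Recompute the slope with b₁ = (nΣxy − ΣxΣy) / (nΣx² − (Σx)²)
Numerator   = 10×1689.6280 − 64.99×251.30 = 16896.2800 − 16331.9870 = 564.2930
Denominator = 10×485.5421 − 64.99² = 4855.4210 − 4223.7001 = 631.7209
b₁(new) = 564.2930 / 631.7209 = 0.8933

(Same formula on the original sums: (9×1357.4296 − 52.33×225.06) / (9×325.2665 − 52.33²) = 439.4766 / 188.9696 = 2.3256, matching the given fit.)

Step 3: Change in slope
Δβ₁ = 0.8933 − 2.3256 = -1.4323
Relative change = -1.4323 / 2.3256 × 100% = -61.6%
→ the slope decreases when the point is added.

Because the point sits below the extension of the original line at a high-leverage x, it tilts the fit down.
In practice: check such a point for data-entry or measurement error.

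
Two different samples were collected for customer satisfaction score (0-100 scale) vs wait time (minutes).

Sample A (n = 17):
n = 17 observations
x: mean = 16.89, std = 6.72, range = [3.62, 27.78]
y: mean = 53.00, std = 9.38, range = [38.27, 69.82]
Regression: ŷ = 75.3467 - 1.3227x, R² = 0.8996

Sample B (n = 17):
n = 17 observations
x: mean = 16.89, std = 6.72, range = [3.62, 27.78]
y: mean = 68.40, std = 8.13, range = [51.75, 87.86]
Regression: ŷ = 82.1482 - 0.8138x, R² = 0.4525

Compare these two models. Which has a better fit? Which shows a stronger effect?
Model A has the better fit (R² = 0.8996 vs 0.4525). Model A shows the stronger effect (|β₁| = 1.3227 vs 0.8138).

Model Comparison:

Goodness of fit (R²):
- Model A: R² = 0.8996 → 89.96% of variance in satisfaction score explained
- Model B: R² = 0.4525 → 45.25% of variance in satisfaction score explained
- 0.8996 > 0.4525 → Model A has the better fit

Strength of effect — compare |β₁|:
- Model A: β₁ = -1.3227 → predicted satisfaction score falls 1.3227 points per additional minute of wait time
- Model B: β₁ = -0.8138 → predicted satisfaction score falls 0.8138 points per additional minute of wait time
- |-1.3227| > |-0.8138| → Model A shows the stronger marginal effect

Notes:
- A steeper slope doesn't make a better model if the scatter around the line is large.
- The two samples could reflect different populations, time periods, or measurement quality.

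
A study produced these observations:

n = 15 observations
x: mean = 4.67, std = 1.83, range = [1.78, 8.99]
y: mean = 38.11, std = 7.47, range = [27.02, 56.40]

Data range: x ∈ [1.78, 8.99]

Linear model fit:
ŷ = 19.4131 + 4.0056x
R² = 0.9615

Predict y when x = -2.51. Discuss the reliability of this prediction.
The equation gives ŷ = 9.3590; however x = -2.51 is 4.29 units below the observed range, so this extrapolated value should not be trusted.

Prediction calculation:
ŷ = 19.4131 + 4.0056 × (-2.51)
ŷ = 9.3590

Reliability:
- Data range: x ∈ [1.78, 8.99]
- Prediction point: x = -2.51 is 4.29 units below the observed range → this is EXTRAPOLATION, not interpolation

Why that matters here:
- R² describes fit only over the sampled x values; it says nothing about behaviour beyond them
- Real relationships often flatten, saturate, or turn nonlinear at extremes

The R² = 0.9615 only validates the fit within [1.78, 8.99]; treat ŷ = 9.3590 with caution.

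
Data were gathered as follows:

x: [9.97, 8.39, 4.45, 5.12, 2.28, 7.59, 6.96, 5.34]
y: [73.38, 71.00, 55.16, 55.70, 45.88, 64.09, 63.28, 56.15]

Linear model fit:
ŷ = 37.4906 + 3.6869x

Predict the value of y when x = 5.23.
ŷ = 56.7731

To predict y for x = 5.23, substitute into the regression equation:

ŷ = 37.4906 + 3.6869 × 5.23
ŷ = 37.4906 + 19.2825
ŷ = 56.7731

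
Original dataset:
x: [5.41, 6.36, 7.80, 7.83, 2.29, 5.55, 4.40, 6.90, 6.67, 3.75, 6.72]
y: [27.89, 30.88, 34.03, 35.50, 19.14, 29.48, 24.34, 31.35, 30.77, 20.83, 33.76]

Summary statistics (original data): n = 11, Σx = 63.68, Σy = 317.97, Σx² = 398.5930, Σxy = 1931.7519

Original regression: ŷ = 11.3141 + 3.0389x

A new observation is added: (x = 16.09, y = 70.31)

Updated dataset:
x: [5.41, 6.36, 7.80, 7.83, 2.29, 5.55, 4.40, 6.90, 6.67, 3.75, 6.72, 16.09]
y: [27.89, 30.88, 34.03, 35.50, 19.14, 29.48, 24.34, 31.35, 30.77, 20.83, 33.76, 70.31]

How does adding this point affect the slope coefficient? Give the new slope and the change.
Adding the point moves β₁ from 3.0389 to 3.7886, i.e. it increases by 0.7497 (+24.7%).

x = 16.09 lies well outside the original x-range [2.29, 7.83] (x̄ ≈ 5.79), so this observation has high leverage and can move the slope substantially.

Step 1: Update the sums with the new point (n goes from 11 to 12)
Σx  = 63.68 + 16.09 = 79.77
Σy  = 317.97 + 70.31 = 388.28
Σx² = 398.5930 + 16.09² = 398.5930 + 258.8881 = 657.4811
Σxy = 1931.7519 + 16.09×70.31 = 1931.7519 + 1131.2879 = 3063.0398

Step 2: Recompute the slope with b₁ = (nΣxy − ΣxΣy) / (nΣx² − (Σx)²)
Numerator   = 12×3063.0398 − 79.77×388.28 = 36756.4776 − 30973.0956 = 5783.3820
Denominator = 12×657.4811 − 79.77² = 7889.7732 − 6363.2529 = 1526.5203
b₁(new) = 5783.3820 / 1526.5203 = 3.7886

(Same formula on the original sums: (11×1931.7519 − 63.68×317.97) / (11×398.5930 − 63.68²) = 1000.9413 / 329.3806 = 3.0389, matching the given fit.)

Step 3: Change in slope
Δβ₁ = 3.7886 − 3.0389 = +0.7497
Relative change = +0.7497 / 3.0389 × 100% = +24.7%
→ the slope increases when the point is added.

A high-leverage point only changes the slope if it is off the original line; here y = 70.31 is above the original trend, so the slope increases.
In practice: refit with and without it and report both if conclusions differ.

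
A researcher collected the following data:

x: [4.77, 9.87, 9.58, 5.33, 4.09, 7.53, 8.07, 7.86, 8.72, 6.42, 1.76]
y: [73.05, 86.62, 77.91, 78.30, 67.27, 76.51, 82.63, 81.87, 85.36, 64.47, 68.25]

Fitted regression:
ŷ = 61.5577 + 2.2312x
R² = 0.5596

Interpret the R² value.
R² = 0.5596 means 55.96% of the variation in y is explained by the linear relationship with x. This indicates a moderate fit.

R² = 1 − SS_res/SS_tot compares the residual scatter to the total scatter of y about its mean.

Here R² = 0.5596:
- Explained: 55.96% of the variation in y
- Unexplained (residual): 100% − 55.96% = 44.04%
- Rule of thumb (below 0.3 weak; 0.3 to below 0.7 moderate; 0.7 and above strong) → moderate

Note: R² never decreases when predictors are added, so it should not be used alone to compare models of different size.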